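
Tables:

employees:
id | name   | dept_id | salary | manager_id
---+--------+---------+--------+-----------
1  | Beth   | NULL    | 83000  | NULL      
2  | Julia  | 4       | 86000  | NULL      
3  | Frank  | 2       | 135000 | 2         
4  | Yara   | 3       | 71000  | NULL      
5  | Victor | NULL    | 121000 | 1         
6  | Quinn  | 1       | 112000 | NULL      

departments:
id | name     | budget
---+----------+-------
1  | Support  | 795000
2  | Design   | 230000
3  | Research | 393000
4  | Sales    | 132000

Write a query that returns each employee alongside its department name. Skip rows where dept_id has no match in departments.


INNER JOIN keeps only employees rows whose dept_id matches an id in departments. Walk through each employee:
  - employee 1 (Beth): dept_id=NULL, no match -> dropped
  - employee 2 (Julia): dept_id=4 -> matches Sales
  - employee 3 (Frank): dept_id=2 -> matches Design
  - employee 4 (Yara): dept_id=3 -> matches Research
  - employee 5 (Victor): dept_id=NULL, no match -> dropped
  - employee 6 (Quinn): dept_id=1 -> matches Support
So 2 of 6 rows are dropped.

SQL:
SELECT a.name, b.name AS department
FROM employees a
INNER JOIN departments b ON a.dept_id = b.id

Result:
name  | department
------+-----------
Julia | Sales     
Frank | Design    
Yara  | Research  
Quinn | Support   


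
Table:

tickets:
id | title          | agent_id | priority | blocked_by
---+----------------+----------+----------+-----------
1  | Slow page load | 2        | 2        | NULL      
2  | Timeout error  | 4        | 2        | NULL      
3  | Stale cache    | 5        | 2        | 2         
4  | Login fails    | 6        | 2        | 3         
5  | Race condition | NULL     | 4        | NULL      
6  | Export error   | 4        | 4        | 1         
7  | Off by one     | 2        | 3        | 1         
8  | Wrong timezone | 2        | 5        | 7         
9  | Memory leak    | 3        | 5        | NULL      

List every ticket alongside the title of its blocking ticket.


This is a self-join: tickets is joined to a second copy of itself, matching each row's blocked_by to another row's id. Use LEFT JOIN so rows with blocked_by=NULL are kept.
  - ticket 1 (Slow page load): blocked_by=NULL -> NULL
  - ticket 2 (Timeout error): blocked_by=NULL -> NULL
  - ticket 3 (Stale cache): blocked_by=2 -> Timeout error
  - ticket 4 (Login fails): blocked_by=3 -> Stale cache
  - ticket 5 (Race condition): blocked_by=NULL -> NULL
  - ticket 6 (Export error): blocked_by=1 -> Slow page load
  - ticket 7 (Off by one): blocked_by=1 -> Slow page load
  - ticket 8 (Wrong timezone): blocked_by=7 -> Off by one
  - ticket 9 (Memory leak): blocked_by=NULL -> NULL

SQL:
SELECT a.title AS item, b.title AS blocked_by
FROM tickets a
LEFT JOIN tickets b ON a.blocked_by = b.id

Result:
item           | blocked_by    
---------------+---------------
Slow page load | NULL          
Timeout error  | NULL          
Stale cache    | Timeout error 
Login fails    | Stale cache   
Race condition | NULL          
Export error   | Slow page load
Off by one     | Slow page load
Wrong timezone | Off by one    
Memory leak    | NULL          


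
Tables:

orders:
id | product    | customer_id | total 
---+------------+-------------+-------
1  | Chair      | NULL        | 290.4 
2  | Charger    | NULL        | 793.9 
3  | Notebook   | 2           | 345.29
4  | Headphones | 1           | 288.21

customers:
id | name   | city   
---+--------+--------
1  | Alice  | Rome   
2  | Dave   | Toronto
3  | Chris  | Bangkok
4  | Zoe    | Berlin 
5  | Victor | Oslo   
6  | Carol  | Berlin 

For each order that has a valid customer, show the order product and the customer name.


INNER JOIN keeps only orders rows whose customer_id matches an id in customers. Walk through each order:
  - order 1 (Chair): customer_id=NULL, no match -> dropped
  - order 2 (Charger): customer_id=NULL, no match -> dropped
  - order 3 (Notebook): customer_id=2 -> matches Dave
  - order 4 (Headphones): customer_id=1 -> matches Alice
So 2 of 4 rows are dropped.

SQL:
SELECT a.product, b.name AS customer
FROM orders a
INNER JOIN customers b ON a.customer_id = b.id

Result:
product    | customer
-----------+---------
Notebook   | Dave    
Headphones | Alice   


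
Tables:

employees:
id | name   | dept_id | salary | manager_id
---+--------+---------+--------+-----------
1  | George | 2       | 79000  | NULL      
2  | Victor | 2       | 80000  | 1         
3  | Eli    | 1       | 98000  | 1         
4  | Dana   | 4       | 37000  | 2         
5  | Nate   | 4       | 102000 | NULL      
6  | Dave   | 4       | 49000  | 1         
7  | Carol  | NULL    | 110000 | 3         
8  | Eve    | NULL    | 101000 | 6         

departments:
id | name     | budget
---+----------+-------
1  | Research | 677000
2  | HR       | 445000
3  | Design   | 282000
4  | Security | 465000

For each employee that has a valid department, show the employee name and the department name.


INNER JOIN keeps only employees rows whose dept_id matches an id in departments. Walk through each employee:
  - employee 1 (George): dept_id=2 -> matches HR
  - employee 2 (Victor): dept_id=2 -> matches HR
  - employee 3 (Eli): dept_id=1 -> matches Research
  - employee 4 (Dana): dept_id=4 -> matches Security
  - employee 5 (Nate): dept_id=4 -> matches Security
  - employee 6 (Dave): dept_id=4 -> matches Security
  - employee 7 (Carol): dept_id=NULL, no match -> dropped
  - employee 8 (Eve): dept_id=NULL, no match -> dropped
So 2 of 8 rows are dropped.

SQL:
SELECT a.name, b.name AS department
FROM employees a
INNER JOIN departments b ON a.dept_id = b.id

Result:
name   | department
-------+-----------
George | HR        
Victor | HR        
Eli    | Research  
Dana   | Security  
Nate   | Security  
Dave   | Security  


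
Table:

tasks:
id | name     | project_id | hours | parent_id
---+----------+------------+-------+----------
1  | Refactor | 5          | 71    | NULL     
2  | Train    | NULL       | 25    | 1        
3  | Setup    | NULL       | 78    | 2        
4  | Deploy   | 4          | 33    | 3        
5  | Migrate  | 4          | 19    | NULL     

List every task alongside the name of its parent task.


This is a self-join: tasks is joined to a second copy of itself, matching each row's parent_id to another row's id. Use LEFT JOIN so rows with parent_id=NULL are kept.
  - task 1 (Refactor): parent_id=NULL -> NULL
  - task 2 (Train): parent_id=1 -> Refactor
  - task 3 (Setup): parent_id=2 -> Train
  - task 4 (Deploy): parent_id=3 -> Setup
  - task 5 (Migrate): parent_id=NULL -> NULL

SQL:
SELECT a.name AS item, b.name AS parent
FROM tasks a
LEFT JOIN tasks b ON a.parent_id = b.id

Result:
item     | parent  
---------+---------
Refactor | NULL    
Train    | Refactor
Setup    | Train   
Deploy   | Setup   
Migrate  | NULL    


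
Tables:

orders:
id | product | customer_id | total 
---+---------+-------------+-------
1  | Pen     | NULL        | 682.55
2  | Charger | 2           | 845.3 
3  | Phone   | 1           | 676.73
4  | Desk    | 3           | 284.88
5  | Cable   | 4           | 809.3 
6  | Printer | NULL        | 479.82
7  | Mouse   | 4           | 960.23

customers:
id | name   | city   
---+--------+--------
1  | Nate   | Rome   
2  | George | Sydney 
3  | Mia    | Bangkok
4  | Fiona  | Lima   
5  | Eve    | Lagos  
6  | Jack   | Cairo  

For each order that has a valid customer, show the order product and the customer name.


INNER JOIN keeps only orders rows whose customer_id matches an id in customers. Walk through each order:
  - order 1 (Pen): customer_id=NULL, no match -> dropped
  - order 2 (Charger): customer_id=2 -> matches George
  - order 3 (Phone): customer_id=1 -> matches Nate
  - order 4 (Desk): customer_id=3 -> matches Mia
  - order 5 (Cable): customer_id=4 -> matches Fiona
  - order 6 (Printer): customer_id=NULL, no match -> dropped
  - order 7 (Mouse): customer_id=4 -> matches Fiona
So 2 of 7 rows are dropped.

SQL:
SELECT a.product, b.name AS customer
FROM orders a
INNER JOIN customers b ON a.customer_id = b.id

Result:
product | customer
--------+---------
Charger | George  
Phone   | Nate    
Desk    | Mia     
Cable   | Fiona   
Mouse   | Fiona   


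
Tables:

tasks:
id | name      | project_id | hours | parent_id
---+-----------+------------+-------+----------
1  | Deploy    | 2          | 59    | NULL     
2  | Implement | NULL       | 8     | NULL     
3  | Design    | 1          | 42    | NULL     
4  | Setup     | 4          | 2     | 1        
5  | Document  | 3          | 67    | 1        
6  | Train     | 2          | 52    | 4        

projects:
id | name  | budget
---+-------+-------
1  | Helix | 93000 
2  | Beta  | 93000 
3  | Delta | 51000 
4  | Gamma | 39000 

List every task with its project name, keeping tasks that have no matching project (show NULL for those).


LEFT JOIN keeps every row from tasks (the left table); where project_id has no match in projects, the project columns become NULL. Walk through each task:
  - task 1 (Deploy): project_id=2 -> matches Beta
  - task 2 (Implement): project_id=NULL, no match -> kept with NULL
  - task 3 (Design): project_id=1 -> matches Helix
  - task 4 (Setup): project_id=4 -> matches Gamma
  - task 5 (Document): project_id=3 -> matches Delta
  - task 6 (Train): project_id=2 -> matches Beta
All 6 rows appear; 1 has NULL project.

SQL:
SELECT a.name, b.name AS project
FROM tasks a
LEFT JOIN projects b ON a.project_id = b.id

Result:
name      | project
----------+--------
Deploy    | Beta   
Implement | NULL   
Design    | Helix  
Setup     | Gamma  
Document  | Delta  
Train     | Beta   


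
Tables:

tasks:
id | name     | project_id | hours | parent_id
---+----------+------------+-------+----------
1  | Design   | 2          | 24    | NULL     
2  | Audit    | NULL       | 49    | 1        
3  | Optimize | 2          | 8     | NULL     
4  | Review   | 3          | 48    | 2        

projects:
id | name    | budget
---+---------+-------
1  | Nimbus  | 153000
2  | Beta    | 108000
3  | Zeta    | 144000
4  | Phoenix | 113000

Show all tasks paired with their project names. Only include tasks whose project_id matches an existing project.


INNER JOIN keeps only tasks rows whose project_id matches an id in projects. Walk through each task:
  - task 1 (Design): project_id=2 -> matches Beta
  - task 2 (Audit): project_id=NULL, no match -> dropped
  - task 3 (Optimize): project_id=2 -> matches Beta
  - task 4 (Review): project_id=3 -> matches Zeta
So 1 of 4 rows is dropped.

SQL:
SELECT a.name, b.name AS project
FROM tasks a
INNER JOIN projects b ON a.project_id = b.id

Result:
name     | project
---------+--------
Design   | Beta   
Optimize | Beta   
Review   | Zeta   


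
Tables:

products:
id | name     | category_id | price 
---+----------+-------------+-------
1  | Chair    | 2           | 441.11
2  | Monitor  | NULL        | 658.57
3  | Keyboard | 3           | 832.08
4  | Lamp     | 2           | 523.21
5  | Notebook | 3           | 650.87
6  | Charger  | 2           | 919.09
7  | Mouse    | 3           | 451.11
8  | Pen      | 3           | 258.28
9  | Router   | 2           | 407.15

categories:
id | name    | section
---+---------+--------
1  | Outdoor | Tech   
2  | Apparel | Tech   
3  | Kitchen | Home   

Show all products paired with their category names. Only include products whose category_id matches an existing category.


INNER JOIN keeps only products rows whose category_id matches an id in categories. Walk through each product:
  - product 1 (Chair): category_id=2 -> matches Apparel
  - product 2 (Monitor): category_id=NULL, no match -> dropped
  - product 3 (Keyboard): category_id=3 -> matches Kitchen
  - product 4 (Lamp): category_id=2 -> matches Apparel
  - product 5 (Notebook): category_id=3 -> matches Kitchen
  - product 6 (Charger): category_id=2 -> matches Apparel
  - product 7 (Mouse): category_id=3 -> matches Kitchen
  - product 8 (Pen): category_id=3 -> matches Kitchen
  - product 9 (Router): category_id=2 -> matches Apparel
So 1 of 9 rows is dropped.

SQL:
SELECT a.name, b.name AS category
FROM products a
INNER JOIN categories b ON a.category_id = b.id

Result:
name     | category
---------+---------
Chair    | Apparel 
Keyboard | Kitchen 
Lamp     | Apparel 
Notebook | Kitchen 
Charger  | Apparel 
Mouse    | Kitchen 
Pen      | Kitchen 
Router   | Apparel 


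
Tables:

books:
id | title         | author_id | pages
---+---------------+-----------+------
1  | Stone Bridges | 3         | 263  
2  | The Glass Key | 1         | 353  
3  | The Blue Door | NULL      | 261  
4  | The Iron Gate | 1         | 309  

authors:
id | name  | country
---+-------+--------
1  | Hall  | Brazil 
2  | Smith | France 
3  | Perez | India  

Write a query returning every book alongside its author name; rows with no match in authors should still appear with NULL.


LEFT JOIN keeps every row from books (the left table); where author_id has no match in authors, the author columns become NULL. Walk through each book:
  - book 1 (Stone Bridges): author_id=3 -> matches Perez
  - book 2 (The Glass Key): author_id=1 -> matches Hall
  - book 3 (The Blue Door): author_id=NULL, no match -> kept with NULL
  - book 4 (The Iron Gate): author_id=1 -> matches Hall
All 4 rows appear; 1 has NULL author.

SQL:
SELECT a.title, b.name AS author
FROM books a
LEFT JOIN authors b ON a.author_id = b.id

Result:
title         | author
--------------+-------
Stone Bridges | Perez 
The Glass Key | Hall  
The Blue Door | NULL  
The Iron Gate | Hall  


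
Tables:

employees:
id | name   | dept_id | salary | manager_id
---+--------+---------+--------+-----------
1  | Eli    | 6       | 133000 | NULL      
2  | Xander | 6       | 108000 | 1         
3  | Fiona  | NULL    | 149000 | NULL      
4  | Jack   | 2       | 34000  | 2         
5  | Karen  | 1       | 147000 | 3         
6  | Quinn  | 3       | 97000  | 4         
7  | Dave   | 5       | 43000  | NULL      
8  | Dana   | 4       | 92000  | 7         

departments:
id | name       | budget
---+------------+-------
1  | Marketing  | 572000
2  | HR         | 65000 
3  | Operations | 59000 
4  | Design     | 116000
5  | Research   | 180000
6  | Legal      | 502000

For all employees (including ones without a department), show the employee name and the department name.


LEFT JOIN keeps every row from employees (the left table); where dept_id has no match in departments, the department columns become NULL. Walk through each employee:
  - employee 1 (Eli): dept_id=6 -> matches Legal
  - employee 2 (Xander): dept_id=6 -> matches Legal
  - employee 3 (Fiona): dept_id=NULL, no match -> kept with NULL
  - employee 4 (Jack): dept_id=2 -> matches HR
  - employee 5 (Karen): dept_id=1 -> matches Marketing
  - employee 6 (Quinn): dept_id=3 -> matches Operations
  - employee 7 (Dave): dept_id=5 -> matches Research
  - employee 8 (Dana): dept_id=4 -> matches Design
All 8 rows appear; 1 has NULL department.

SQL:
SELECT a.name, b.name AS department
FROM employees a
LEFT JOIN departments b ON a.dept_id = b.id

Result:
name   | department
-------+-----------
Eli    | Legal     
Xander | Legal     
Fiona  | NULL      
Jack   | HR        
Karen  | Marketing 
Quinn  | Operations
Dave   | Research  
Dana   | Design    


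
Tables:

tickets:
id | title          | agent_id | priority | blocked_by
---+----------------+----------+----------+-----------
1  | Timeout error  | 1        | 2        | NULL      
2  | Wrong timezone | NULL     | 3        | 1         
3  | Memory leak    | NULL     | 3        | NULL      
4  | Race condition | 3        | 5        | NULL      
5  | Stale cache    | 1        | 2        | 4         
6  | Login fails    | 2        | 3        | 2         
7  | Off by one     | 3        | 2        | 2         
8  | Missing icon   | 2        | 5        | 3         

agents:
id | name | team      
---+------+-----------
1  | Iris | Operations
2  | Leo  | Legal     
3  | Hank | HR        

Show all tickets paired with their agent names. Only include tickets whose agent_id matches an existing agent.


INNER JOIN keeps only tickets rows whose agent_id matches an id in agents. Walk through each ticket:
  - ticket 1 (Timeout error): agent_id=1 -> matches Iris
  - ticket 2 (Wrong timezone): agent_id=NULL, no match -> dropped
  - ticket 3 (Memory leak): agent_id=NULL, no match -> dropped
  - ticket 4 (Race condition): agent_id=3 -> matches Hank
  - ticket 5 (Stale cache): agent_id=1 -> matches Iris
  - ticket 6 (Login fails): agent_id=2 -> matches Leo
  - ticket 7 (Off by one): agent_id=3 -> matches Hank
  - ticket 8 (Missing icon): agent_id=2 -> matches Leo
So 2 of 8 rows are dropped.

SQL:
SELECT a.title, b.name AS agent
FROM tickets a
INNER JOIN agents b ON a.agent_id = b.id

Result:
title          | agent
---------------+------
Timeout error  | Iris 
Race condition | Hank 
Stale cache    | Iris 
Login fails    | Leo  
Off by one     | Hank 
Missing icon   | Leo  


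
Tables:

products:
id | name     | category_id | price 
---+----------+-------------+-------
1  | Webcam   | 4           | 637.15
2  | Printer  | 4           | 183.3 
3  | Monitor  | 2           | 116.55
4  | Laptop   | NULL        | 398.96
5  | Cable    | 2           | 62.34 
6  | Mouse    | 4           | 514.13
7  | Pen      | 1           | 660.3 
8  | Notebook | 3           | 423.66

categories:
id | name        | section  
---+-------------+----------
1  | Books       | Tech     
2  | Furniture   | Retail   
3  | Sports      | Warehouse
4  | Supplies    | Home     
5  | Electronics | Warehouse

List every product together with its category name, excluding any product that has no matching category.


INNER JOIN keeps only products rows whose category_id matches an id in categories. Walk through each product:
  - product 1 (Webcam): category_id=4 -> matches Supplies
  - product 2 (Printer): category_id=4 -> matches Supplies
  - product 3 (Monitor): category_id=2 -> matches Furniture
  - product 4 (Laptop): category_id=NULL, no match -> dropped
  - product 5 (Cable): category_id=2 -> matches Furniture
  - product 6 (Mouse): category_id=4 -> matches Supplies
  - product 7 (Pen): category_id=1 -> matches Books
  - product 8 (Notebook): category_id=3 -> matches Sports
So 1 of 8 rows is dropped.

SQL:
SELECT a.name, b.name AS category
FROM products a
INNER JOIN categories b ON a.category_id = b.id

Result:
name     | category 
---------+----------
Webcam   | Supplies 
Printer  | Supplies 
Monitor  | Furniture
Cable    | Furniture
Mouse    | Supplies 
Pen      | Books    
Notebook | Sports   


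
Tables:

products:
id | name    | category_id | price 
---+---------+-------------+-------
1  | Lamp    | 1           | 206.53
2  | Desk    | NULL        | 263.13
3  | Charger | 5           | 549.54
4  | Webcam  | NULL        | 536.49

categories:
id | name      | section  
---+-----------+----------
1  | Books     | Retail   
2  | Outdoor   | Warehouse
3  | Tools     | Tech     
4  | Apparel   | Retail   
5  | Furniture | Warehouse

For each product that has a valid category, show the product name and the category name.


INNER JOIN keeps only products rows whose category_id matches an id in categories. Walk through each product:
  - product 1 (Lamp): category_id=1 -> matches Books
  - product 2 (Desk): category_id=NULL, no match -> dropped
  - product 3 (Charger): category_id=5 -> matches Furniture
  - product 4 (Webcam): category_id=NULL, no match -> dropped
So 2 of 4 rows are dropped.

SQL:
SELECT a.name, b.name AS category
FROM products a
INNER JOIN categories b ON a.category_id = b.id

Result:
name    | category 
--------+----------
Lamp    | Books    
Charger | Furniture


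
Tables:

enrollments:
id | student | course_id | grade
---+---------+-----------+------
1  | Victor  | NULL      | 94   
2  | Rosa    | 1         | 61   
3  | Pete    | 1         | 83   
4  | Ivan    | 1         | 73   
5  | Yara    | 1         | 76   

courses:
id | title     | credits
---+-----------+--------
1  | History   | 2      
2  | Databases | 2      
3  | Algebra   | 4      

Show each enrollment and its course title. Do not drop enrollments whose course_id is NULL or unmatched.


LEFT JOIN keeps every row from enrollments (the left table); where course_id has no match in courses, the course columns become NULL. Walk through each enrollment:
  - enrollment 1 (Victor): course_id=NULL, no match -> kept with NULL
  - enrollment 2 (Rosa): course_id=1 -> matches History
  - enrollment 3 (Pete): course_id=1 -> matches History
  - enrollment 4 (Ivan): course_id=1 -> matches History
  - enrollment 5 (Yara): course_id=1 -> matches History
All 5 rows appear; 1 has NULL course.

SQL:
SELECT a.student, b.title AS course
FROM enrollments a
LEFT JOIN courses b ON a.course_id = b.id

Result:
student | course 
--------+--------
Victor  | NULL   
Rosa    | History
Pete    | History
Ivan    | History
Yara    | History


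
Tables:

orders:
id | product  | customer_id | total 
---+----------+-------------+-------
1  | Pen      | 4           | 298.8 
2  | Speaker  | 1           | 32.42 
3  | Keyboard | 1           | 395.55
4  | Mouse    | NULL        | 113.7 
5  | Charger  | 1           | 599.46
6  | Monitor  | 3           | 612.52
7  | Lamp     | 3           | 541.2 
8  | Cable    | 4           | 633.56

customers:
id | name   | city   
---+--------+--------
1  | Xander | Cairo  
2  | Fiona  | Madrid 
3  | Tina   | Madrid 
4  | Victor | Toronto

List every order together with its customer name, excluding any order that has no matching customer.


INNER JOIN keeps only orders rows whose customer_id matches an id in customers. Walk through each order:
  - order 1 (Pen): customer_id=4 -> matches Victor
  - order 2 (Speaker): customer_id=1 -> matches Xander
  - order 3 (Keyboard): customer_id=1 -> matches Xander
  - order 4 (Mouse): customer_id=NULL, no match -> dropped
  - order 5 (Charger): customer_id=1 -> matches Xander
  - order 6 (Monitor): customer_id=3 -> matches Tina
  - order 7 (Lamp): customer_id=3 -> matches Tina
  - order 8 (Cable): customer_id=4 -> matches Victor
So 1 of 8 rows is dropped.

SQL:
SELECT a.product, b.name AS customer
FROM orders a
INNER JOIN customers b ON a.customer_id = b.id

Result:
product  | customer
---------+---------
Pen      | Victor  
Speaker  | Xander  
Keyboard | Xander  
Charger  | Xander  
Monitor  | Tina    
Lamp     | Tina    
Cable    | Victor  


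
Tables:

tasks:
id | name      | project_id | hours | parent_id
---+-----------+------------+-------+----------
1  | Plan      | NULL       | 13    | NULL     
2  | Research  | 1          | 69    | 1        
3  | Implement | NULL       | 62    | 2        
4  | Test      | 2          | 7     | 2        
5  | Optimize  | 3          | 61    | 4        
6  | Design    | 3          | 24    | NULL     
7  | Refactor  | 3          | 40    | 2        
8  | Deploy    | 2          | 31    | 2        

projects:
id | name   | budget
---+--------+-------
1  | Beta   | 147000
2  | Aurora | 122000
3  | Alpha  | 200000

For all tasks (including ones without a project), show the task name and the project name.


LEFT JOIN keeps every row from tasks (the left table); where project_id has no match in projects, the project columns become NULL. Walk through each task:
  - task 1 (Plan): project_id=NULL, no match -> kept with NULL
  - task 2 (Research): project_id=1 -> matches Beta
  - task 3 (Implement): project_id=NULL, no match -> kept with NULL
  - task 4 (Test): project_id=2 -> matches Aurora
  - task 5 (Optimize): project_id=3 -> matches Alpha
  - task 6 (Design): project_id=3 -> matches Alpha
  - task 7 (Refactor): project_id=3 -> matches Alpha
  - task 8 (Deploy): project_id=2 -> matches Aurora
All 8 rows appear; 2 have NULL project.

SQL:
SELECT a.name, b.name AS project
FROM tasks a
LEFT JOIN projects b ON a.project_id = b.id

Result:
name      | project
----------+--------
Plan      | NULL   
Research  | Beta   
Implement | NULL   
Test      | Aurora 
Optimize  | Alpha  
Design    | Alpha  
Refactor  | Alpha  
Deploy    | Aurora 


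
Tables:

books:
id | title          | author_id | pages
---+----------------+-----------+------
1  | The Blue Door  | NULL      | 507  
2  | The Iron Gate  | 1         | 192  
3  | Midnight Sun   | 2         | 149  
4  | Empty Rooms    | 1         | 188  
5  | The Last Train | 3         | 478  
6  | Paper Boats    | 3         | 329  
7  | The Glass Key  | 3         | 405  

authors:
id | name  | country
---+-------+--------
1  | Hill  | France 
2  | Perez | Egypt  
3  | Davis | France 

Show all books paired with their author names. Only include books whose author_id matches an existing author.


INNER JOIN keeps only books rows whose author_id matches an id in authors. Walk through each book:
  - book 1 (The Blue Door): author_id=NULL, no match -> dropped
  - book 2 (The Iron Gate): author_id=1 -> matches Hill
  - book 3 (Midnight Sun): author_id=2 -> matches Perez
  - book 4 (Empty Rooms): author_id=1 -> matches Hill
  - book 5 (The Last Train): author_id=3 -> matches Davis
  - book 6 (Paper Boats): author_id=3 -> matches Davis
  - book 7 (The Glass Key): author_id=3 -> matches Davis
So 1 of 7 rows is dropped.

SQL:
SELECT a.title, b.name AS author
FROM books a
INNER JOIN authors b ON a.author_id = b.id

Result:
title          | author
---------------+-------
The Iron Gate  | Hill  
Midnight Sun   | Perez 
Empty Rooms    | Hill  
The Last Train | Davis 
Paper Boats    | Davis 
The Glass Key  | Davis 


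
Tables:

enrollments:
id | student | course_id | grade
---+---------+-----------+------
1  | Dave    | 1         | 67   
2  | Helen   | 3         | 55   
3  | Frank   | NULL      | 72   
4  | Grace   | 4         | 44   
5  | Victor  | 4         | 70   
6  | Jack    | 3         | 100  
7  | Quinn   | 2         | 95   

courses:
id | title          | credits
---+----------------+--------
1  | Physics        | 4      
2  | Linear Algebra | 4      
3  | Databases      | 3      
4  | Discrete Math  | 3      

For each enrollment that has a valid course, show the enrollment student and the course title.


INNER JOIN keeps only enrollments rows whose course_id matches an id in courses. Walk through each enrollment:
  - enrollment 1 (Dave): course_id=1 -> matches Physics
  - enrollment 2 (Helen): course_id=3 -> matches Databases
  - enrollment 3 (Frank): course_id=NULL, no match -> dropped
  - enrollment 4 (Grace): course_id=4 -> matches Discrete Math
  - enrollment 5 (Victor): course_id=4 -> matches Discrete Math
  - enrollment 6 (Jack): course_id=3 -> matches Databases
  - enrollment 7 (Quinn): course_id=2 -> matches Linear Algebra
So 1 of 7 rows is dropped.

SQL:
SELECT a.student, b.title AS course
FROM enrollments a
INNER JOIN courses b ON a.course_id = b.id

Result:
student | course        
--------+---------------
Dave    | Physics       
Helen   | Databases     
Grace   | Discrete Math 
Victor  | Discrete Math 
Jack    | Databases     
Quinn   | Linear Algebra


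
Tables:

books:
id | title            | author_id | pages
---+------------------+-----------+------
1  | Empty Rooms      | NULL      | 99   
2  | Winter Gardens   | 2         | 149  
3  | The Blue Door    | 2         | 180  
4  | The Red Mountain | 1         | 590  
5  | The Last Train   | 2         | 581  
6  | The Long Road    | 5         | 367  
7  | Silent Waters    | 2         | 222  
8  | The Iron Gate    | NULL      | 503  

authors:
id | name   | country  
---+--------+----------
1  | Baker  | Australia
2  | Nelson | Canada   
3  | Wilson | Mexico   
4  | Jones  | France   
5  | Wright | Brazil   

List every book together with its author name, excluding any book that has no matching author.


INNER JOIN keeps only books rows whose author_id matches an id in authors. Walk through each book:
  - book 1 (Empty Rooms): author_id=NULL, no match -> dropped
  - book 2 (Winter Gardens): author_id=2 -> matches Nelson
  - book 3 (The Blue Door): author_id=2 -> matches Nelson
  - book 4 (The Red Mountain): author_id=1 -> matches Baker
  - book 5 (The Last Train): author_id=2 -> matches Nelson
  - book 6 (The Long Road): author_id=5 -> matches Wright
  - book 7 (Silent Waters): author_id=2 -> matches Nelson
  - book 8 (The Iron Gate): author_id=NULL, no match -> dropped
So 2 of 8 rows are dropped.

SQL:
SELECT a.title, b.name AS author
FROM books a
INNER JOIN authors b ON a.author_id = b.id

Result:
title            | author
-----------------+-------
Winter Gardens   | Nelson
The Blue Door    | Nelson
The Red Mountain | Baker 
The Last Train   | Nelson
The Long Road    | Wright
Silent Waters    | Nelson


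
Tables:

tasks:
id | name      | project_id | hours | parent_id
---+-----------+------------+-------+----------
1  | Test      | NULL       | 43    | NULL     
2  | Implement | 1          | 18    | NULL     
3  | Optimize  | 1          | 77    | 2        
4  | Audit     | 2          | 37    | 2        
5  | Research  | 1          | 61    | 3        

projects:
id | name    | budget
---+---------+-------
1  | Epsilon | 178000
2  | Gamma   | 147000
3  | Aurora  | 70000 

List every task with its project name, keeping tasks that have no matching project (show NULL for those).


LEFT JOIN keeps every row from tasks (the left table); where project_id has no match in projects, the project columns become NULL. Walk through each task:
  - task 1 (Test): project_id=NULL, no match -> kept with NULL
  - task 2 (Implement): project_id=1 -> matches Epsilon
  - task 3 (Optimize): project_id=1 -> matches Epsilon
  - task 4 (Audit): project_id=2 -> matches Gamma
  - task 5 (Research): project_id=1 -> matches Epsilon
All 5 rows appear; 1 has NULL project.

SQL:
SELECT a.name, b.name AS project
FROM tasks a
LEFT JOIN projects b ON a.project_id = b.id

Result:
name      | project
----------+--------
Test      | NULL   
Implement | Epsilon
Optimize  | Epsilon
Audit     | Gamma  
Research  | Epsilon


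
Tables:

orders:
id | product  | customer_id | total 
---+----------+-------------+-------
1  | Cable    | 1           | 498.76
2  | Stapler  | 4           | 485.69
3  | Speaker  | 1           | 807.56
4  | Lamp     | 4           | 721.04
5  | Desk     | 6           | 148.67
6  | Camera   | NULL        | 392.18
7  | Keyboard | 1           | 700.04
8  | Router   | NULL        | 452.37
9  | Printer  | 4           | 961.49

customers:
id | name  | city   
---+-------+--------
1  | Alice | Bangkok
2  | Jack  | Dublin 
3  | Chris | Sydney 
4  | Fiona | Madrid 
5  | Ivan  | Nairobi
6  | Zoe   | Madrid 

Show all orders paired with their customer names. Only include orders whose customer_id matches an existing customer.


INNER JOIN keeps only orders rows whose customer_id matches an id in customers. Walk through each order:
  - order 1 (Cable): customer_id=1 -> matches Alice
  - order 2 (Stapler): customer_id=4 -> matches Fiona
  - order 3 (Speaker): customer_id=1 -> matches Alice
  - order 4 (Lamp): customer_id=4 -> matches Fiona
  - order 5 (Desk): customer_id=6 -> matches Zoe
  - order 6 (Camera): customer_id=NULL, no match -> dropped
  - order 7 (Keyboard): customer_id=1 -> matches Alice
  - order 8 (Router): customer_id=NULL, no match -> dropped
  - order 9 (Printer): customer_id=4 -> matches Fiona
So 2 of 9 rows are dropped.

SQL:
SELECT a.product, b.name AS customer
FROM orders a
INNER JOIN customers b ON a.customer_id = b.id

Result:
product  | customer
---------+---------
Cable    | Alice   
Stapler  | Fiona   
Speaker  | Alice   
Lamp     | Fiona   
Desk     | Zoe     
Keyboard | Alice   
Printer  | Fiona   


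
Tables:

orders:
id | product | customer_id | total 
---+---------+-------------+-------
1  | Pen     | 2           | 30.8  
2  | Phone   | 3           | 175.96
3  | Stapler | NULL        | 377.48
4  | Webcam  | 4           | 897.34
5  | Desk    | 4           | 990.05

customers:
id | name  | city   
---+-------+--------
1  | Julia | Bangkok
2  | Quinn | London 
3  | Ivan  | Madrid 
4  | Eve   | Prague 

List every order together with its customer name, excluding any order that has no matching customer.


INNER JOIN keeps only orders rows whose customer_id matches an id in customers. Walk through each order:
  - order 1 (Pen): customer_id=2 -> matches Quinn
  - order 2 (Phone): customer_id=3 -> matches Ivan
  - order 3 (Stapler): customer_id=NULL, no match -> dropped
  - order 4 (Webcam): customer_id=4 -> matches Eve
  - order 5 (Desk): customer_id=4 -> matches Eve
So 1 of 5 rows is dropped.

SQL:
SELECT a.product, b.name AS customer
FROM orders a
INNER JOIN customers b ON a.customer_id = b.id

Result:
product | customer
--------+---------
Pen     | Quinn   
Phone   | Ivan    
Webcam  | Eve     
Desk    | Eve     


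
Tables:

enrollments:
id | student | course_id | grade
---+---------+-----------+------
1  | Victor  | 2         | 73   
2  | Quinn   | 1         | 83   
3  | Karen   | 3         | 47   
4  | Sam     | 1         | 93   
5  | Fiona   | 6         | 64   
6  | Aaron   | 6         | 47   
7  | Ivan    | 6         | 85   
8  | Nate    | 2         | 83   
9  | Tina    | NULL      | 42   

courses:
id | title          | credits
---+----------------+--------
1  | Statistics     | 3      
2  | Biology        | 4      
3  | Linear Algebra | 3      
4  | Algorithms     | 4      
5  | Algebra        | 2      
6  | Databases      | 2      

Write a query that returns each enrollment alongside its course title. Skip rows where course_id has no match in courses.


INNER JOIN keeps only enrollments rows whose course_id matches an id in courses. Walk through each enrollment:
  - enrollment 1 (Victor): course_id=2 -> matches Biology
  - enrollment 2 (Quinn): course_id=1 -> matches Statistics
  - enrollment 3 (Karen): course_id=3 -> matches Linear Algebra
  - enrollment 4 (Sam): course_id=1 -> matches Statistics
  - enrollment 5 (Fiona): course_id=6 -> matches Databases
  - enrollment 6 (Aaron): course_id=6 -> matches Databases
  - enrollment 7 (Ivan): course_id=6 -> matches Databases
  - enrollment 8 (Nate): course_id=2 -> matches Biology
  - enrollment 9 (Tina): course_id=NULL, no match -> dropped
So 1 of 9 rows is dropped.

SQL:
SELECT a.student, b.title AS course
FROM enrollments a
INNER JOIN courses b ON a.course_id = b.id

Result:
student | course        
--------+---------------
Victor  | Biology       
Quinn   | Statistics    
Karen   | Linear Algebra
Sam     | Statistics    
Fiona   | Databases     
Aaron   | Databases     
Ivan    | Databases     
Nate    | Biology       


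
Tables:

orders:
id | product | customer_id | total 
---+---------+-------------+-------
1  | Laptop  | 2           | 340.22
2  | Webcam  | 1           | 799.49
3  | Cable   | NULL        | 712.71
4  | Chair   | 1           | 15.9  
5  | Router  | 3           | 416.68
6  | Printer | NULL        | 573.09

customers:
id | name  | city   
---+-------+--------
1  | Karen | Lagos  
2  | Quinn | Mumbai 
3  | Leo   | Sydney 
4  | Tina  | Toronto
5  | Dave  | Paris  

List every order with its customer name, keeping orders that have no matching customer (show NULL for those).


LEFT JOIN keeps every row from orders (the left table); where customer_id has no match in customers, the customer columns become NULL. Walk through each order:
  - order 1 (Laptop): customer_id=2 -> matches Quinn
  - order 2 (Webcam): customer_id=1 -> matches Karen
  - order 3 (Cable): customer_id=NULL, no match -> kept with NULL
  - order 4 (Chair): customer_id=1 -> matches Karen
  - order 5 (Router): customer_id=3 -> matches Leo
  - order 6 (Printer): customer_id=NULL, no match -> kept with NULL
All 6 rows appear; 2 have NULL customer.

SQL:
SELECT a.product, b.name AS customer
FROM orders a
LEFT JOIN customers b ON a.customer_id = b.id

Result:
product | customer
--------+---------
Laptop  | Quinn   
Webcam  | Karen   
Cable   | NULL    
Chair   | Karen   
Router  | Leo     
Printer | NULL    


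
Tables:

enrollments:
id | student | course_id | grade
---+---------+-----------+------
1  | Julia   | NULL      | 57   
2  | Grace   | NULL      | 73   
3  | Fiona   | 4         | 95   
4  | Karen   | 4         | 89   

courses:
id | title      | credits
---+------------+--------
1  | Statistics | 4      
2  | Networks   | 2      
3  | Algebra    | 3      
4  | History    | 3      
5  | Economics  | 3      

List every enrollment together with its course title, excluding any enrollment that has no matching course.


INNER JOIN keeps only enrollments rows whose course_id matches an id in courses. Walk through each enrollment:
  - enrollment 1 (Julia): course_id=NULL, no match -> dropped
  - enrollment 2 (Grace): course_id=NULL, no match -> dropped
  - enrollment 3 (Fiona): course_id=4 -> matches History
  - enrollment 4 (Karen): course_id=4 -> matches History
So 2 of 4 rows are dropped.

SQL:
SELECT a.student, b.title AS course
FROM enrollments a
INNER JOIN courses b ON a.course_id = b.id

Result:
student | course 
--------+--------
Fiona   | History
Karen   | History


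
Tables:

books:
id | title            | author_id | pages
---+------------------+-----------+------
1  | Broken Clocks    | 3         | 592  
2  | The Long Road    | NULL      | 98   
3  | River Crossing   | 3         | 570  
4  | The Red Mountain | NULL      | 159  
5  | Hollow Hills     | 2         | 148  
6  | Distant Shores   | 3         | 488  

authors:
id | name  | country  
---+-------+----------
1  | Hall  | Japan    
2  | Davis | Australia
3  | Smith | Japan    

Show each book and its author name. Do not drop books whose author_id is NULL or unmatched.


LEFT JOIN keeps every row from books (the left table); where author_id has no match in authors, the author columns become NULL. Walk through each book:
  - book 1 (Broken Clocks): author_id=3 -> matches Smith
  - book 2 (The Long Road): author_id=NULL, no match -> kept with NULL
  - book 3 (River Crossing): author_id=3 -> matches Smith
  - book 4 (The Red Mountain): author_id=NULL, no match -> kept with NULL
  - book 5 (Hollow Hills): author_id=2 -> matches Davis
  - book 6 (Distant Shores): author_id=3 -> matches Smith
All 6 rows appear; 2 have NULL author.

SQL:
SELECT a.title, b.name AS author
FROM books a
LEFT JOIN authors b ON a.author_id = b.id

Result:
title            | author
-----------------+-------
Broken Clocks    | Smith 
The Long Road    | NULL  
River Crossing   | Smith 
The Red Mountain | NULL  
Hollow Hills     | Davis 
Distant Shores   | Smith 


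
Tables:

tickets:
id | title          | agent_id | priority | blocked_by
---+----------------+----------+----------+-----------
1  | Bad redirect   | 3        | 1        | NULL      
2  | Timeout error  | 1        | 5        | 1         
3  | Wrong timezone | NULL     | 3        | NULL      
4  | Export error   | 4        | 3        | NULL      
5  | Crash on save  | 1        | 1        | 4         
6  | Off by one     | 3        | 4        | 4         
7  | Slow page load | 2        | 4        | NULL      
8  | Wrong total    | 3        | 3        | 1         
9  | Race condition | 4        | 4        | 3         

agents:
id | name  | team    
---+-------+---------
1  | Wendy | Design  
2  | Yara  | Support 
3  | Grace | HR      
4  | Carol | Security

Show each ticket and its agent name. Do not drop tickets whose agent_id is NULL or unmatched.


LEFT JOIN keeps every row from tickets (the left table); where agent_id has no match in agents, the agent columns become NULL. Walk through each ticket:
  - ticket 1 (Bad redirect): agent_id=3 -> matches Grace
  - ticket 2 (Timeout error): agent_id=1 -> matches Wendy
  - ticket 3 (Wrong timezone): agent_id=NULL, no match -> kept with NULL
  - ticket 4 (Export error): agent_id=4 -> matches Carol
  - ticket 5 (Crash on save): agent_id=1 -> matches Wendy
  - ticket 6 (Off by one): agent_id=3 -> matches Grace
  - ticket 7 (Slow page load): agent_id=2 -> matches Yara
  - ticket 8 (Wrong total): agent_id=3 -> matches Grace
  - ticket 9 (Race condition): agent_id=4 -> matches Carol
All 9 rows appear; 1 has NULL agent.

SQL:
SELECT a.title, b.name AS agent
FROM tickets a
LEFT JOIN agents b ON a.agent_id = b.id

Result:
title          | agent
---------------+------
Bad redirect   | Grace
Timeout error  | Wendy
Wrong timezone | NULL 
Export error   | Carol
Crash on save  | Wendy
Off by one     | Grace
Slow page load | Yara 
Wrong total    | Grace
Race condition | Carol


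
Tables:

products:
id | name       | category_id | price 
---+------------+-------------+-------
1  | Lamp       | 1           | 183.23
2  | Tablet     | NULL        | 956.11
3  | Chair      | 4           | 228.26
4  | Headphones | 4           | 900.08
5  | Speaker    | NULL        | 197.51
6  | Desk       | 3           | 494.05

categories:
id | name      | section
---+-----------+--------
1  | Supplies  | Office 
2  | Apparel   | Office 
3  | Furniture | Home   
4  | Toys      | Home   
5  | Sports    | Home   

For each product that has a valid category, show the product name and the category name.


INNER JOIN keeps only products rows whose category_id matches an id in categories. Walk through each product:
  - product 1 (Lamp): category_id=1 -> matches Supplies
  - product 2 (Tablet): category_id=NULL, no match -> dropped
  - product 3 (Chair): category_id=4 -> matches Toys
  - product 4 (Headphones): category_id=4 -> matches Toys
  - product 5 (Speaker): category_id=NULL, no match -> dropped
  - product 6 (Desk): category_id=3 -> matches Furniture
So 2 of 6 rows are dropped.

SQL:
SELECT a.name, b.name AS category
FROM products a
INNER JOIN categories b ON a.category_id = b.id

Result:
name       | category 
-----------+----------
Lamp       | Supplies 
Chair      | Toys     
Headphones | Toys     
Desk       | Furniture
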